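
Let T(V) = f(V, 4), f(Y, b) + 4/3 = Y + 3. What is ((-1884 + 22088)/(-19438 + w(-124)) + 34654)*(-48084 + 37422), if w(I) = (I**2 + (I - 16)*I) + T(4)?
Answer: -14747000360772/39911 ≈ -3.6950e+8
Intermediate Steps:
f(Y, b) = 5/3 + Y (f(Y, b) = -4/3 + (Y + 3) = -4/3 + (3 + Y) = 5/3 + Y)
T(V) = 5/3 + V
w(I) = 17/3 + I**2 + I*(-16 + I) (w(I) = (I**2 + (I - 16)*I) + (5/3 + 4) = (I**2 + (-16 + I)*I) + 17/3 = (I**2 + I*(-16 + I)) + 17/3 = 17/3 + I**2 + I*(-16 + I))
((-1884 + 22088)/(-19438 + w(-124)) + 34654)*(-48084 + 37422) = ((-1884 + 22088)/(-19438 + (17/3 - 16*(-124) + 2*(-124)**2)) + 34654)*(-48084 + 37422) = (20204/(-19438 + (17/3 + 1984 + 2*15376)) + 34654)*(-10662) = (20204/(-19438 + (17/3 + 1984 + 30752)) + 34654)*(-10662) = (20204/(-19438 + 98225/3) + 34654)*(-10662) = (20204/(39911/3) + 34654)*(-10662) = (20204*(3/39911) + 34654)*(-10662) = (60612/39911 + 34654)*(-10662) = (1383136406/39911)*(-10662) = -14747000360772/39911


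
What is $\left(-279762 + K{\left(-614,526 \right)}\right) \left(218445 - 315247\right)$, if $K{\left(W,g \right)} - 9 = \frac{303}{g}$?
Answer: $\frac{7122196259775}{263} \approx 2.7081 \cdot 10^{10}$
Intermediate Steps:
$K{\left(W,g \right)} = 9 + \frac{303}{g}$
$\left(-279762 + K{\left(-614,526 \right)}\right) \left(218445 - 315247\right) = \left(-279762 + \left(9 + \frac{303}{526}\right)\right) \left(218445 - 315247\right) = \left(-279762 + \left(9 + 303 \cdot \frac{1}{526}\right)\right) \left(-96802\right) = \left(-279762 + \left(9 + \frac{303}{526}\right)\right) \left(-96802\right) = \left(-279762 + \frac{5037}{526}\right) \left(-96802\right) = \left(- \frac{147149775}{526}\right) \left(-96802\right) = \frac{7122196259775}{263}$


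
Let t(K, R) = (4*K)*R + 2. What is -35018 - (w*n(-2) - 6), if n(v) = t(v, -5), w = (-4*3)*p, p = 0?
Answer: -35012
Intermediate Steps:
t(K, R) = 2 + 4*K*R (t(K, R) = 4*K*R + 2 = 2 + 4*K*R)
w = 0 (w = -4*3*0 = -12*0 = 0)
n(v) = 2 - 20*v (n(v) = 2 + 4*v*(-5) = 2 - 20*v)
-35018 - (w*n(-2) - 6) = -35018 - (0*(2 - 20*(-2)) - 6) = -35018 - (0*(2 + 40) - 6) = -35018 - (0*42 - 6) = -35018 - (0 - 6) = -35018 - 1*(-6) = -35018 + 6 = -35012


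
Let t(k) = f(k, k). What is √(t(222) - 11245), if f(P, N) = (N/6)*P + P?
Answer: 53*I ≈ 53.0*I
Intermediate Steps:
f(P, N) = P + N*P/6 (f(P, N) = (N*(⅙))*P + P = (N/6)*P + P = N*P/6 + P = P + N*P/6)
t(k) = k*(6 + k)/6
√(t(222) - 11245) = √((⅙)*222*(6 + 222) - 11245) = √((⅙)*222*228 - 11245) = √(8436 - 11245) = √(-2809) = 53*I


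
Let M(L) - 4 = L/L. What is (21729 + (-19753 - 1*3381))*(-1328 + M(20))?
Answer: 1858815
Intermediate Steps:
M(L) = 5 (M(L) = 4 + L/L = 4 + 1 = 5)
(21729 + (-19753 - 1*3381))*(-1328 + M(20)) = (21729 + (-19753 - 1*3381))*(-1328 + 5) = (21729 + (-19753 - 3381))*(-1323) = (21729 - 23134)*(-1323) = -1405*(-1323) = 1858815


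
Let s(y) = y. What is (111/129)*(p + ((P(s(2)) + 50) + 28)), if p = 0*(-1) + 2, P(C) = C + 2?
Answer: 3108/43 ≈ 72.279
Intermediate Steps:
P(C) = 2 + C
p = 2 (p = 0 + 2 = 2)
(111/129)*(p + ((P(s(2)) + 50) + 28)) = (111/129)*(2 + (((2 + 2) + 50) + 28)) = (111*(1/129))*(2 + ((4 + 50) + 28)) = 37*(2 + (54 + 28))/43 = 37*(2 + 82)/43 = (37/43)*84 = 3108/43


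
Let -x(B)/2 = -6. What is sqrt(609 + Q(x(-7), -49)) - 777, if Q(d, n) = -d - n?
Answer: -777 + sqrt(646) ≈ -751.58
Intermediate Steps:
x(B) = 12 (x(B) = -2*(-6) = 12)
sqrt(609 + Q(x(-7), -49)) - 777 = sqrt(609 + (-1*12 - 1*(-49))) - 777 = sqrt(609 + (-12 + 49)) - 777 = sqrt(609 + 37) - 777 = sqrt(646) - 777 = -777 + sqrt(646)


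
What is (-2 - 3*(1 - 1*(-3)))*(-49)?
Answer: 686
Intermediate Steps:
(-2 - 3*(1 - 1*(-3)))*(-49) = (-2 - 3*(1 + 3))*(-49) = (-2 - 3*4)*(-49) = (-2 - 12)*(-49) = -14*(-49) = 686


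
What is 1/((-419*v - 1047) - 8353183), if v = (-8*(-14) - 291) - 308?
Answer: -1/8150177 ≈ -1.2270e-7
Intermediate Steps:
v = -487 (v = (112 - 291) - 308 = -179 - 308 = -487)
1/((-419*v - 1047) - 8353183) = 1/((-419*(-487) - 1047) - 8353183) = 1/((204053 - 1047) - 8353183) = 1/(203006 - 8353183) = 1/(-8150177) = -1/8150177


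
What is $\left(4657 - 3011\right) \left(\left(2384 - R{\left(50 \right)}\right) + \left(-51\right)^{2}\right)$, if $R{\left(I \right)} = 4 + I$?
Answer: $8116426$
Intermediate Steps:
$\left(4657 - 3011\right) \left(\left(2384 - R{\left(50 \right)}\right) + \left(-51\right)^{2}\right) = \left(4657 - 3011\right) \left(\left(2384 - \left(4 + 50\right)\right) + \left(-51\right)^{2}\right) = 1646 \left(\left(2384 - 54\right) + 2601\right) = 1646 \left(2330 + 2601\right) = 1646 \cdot 4931 = 8116426$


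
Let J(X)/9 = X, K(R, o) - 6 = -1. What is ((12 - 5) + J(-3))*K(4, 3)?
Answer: -100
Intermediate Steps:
K(R, o) = 5 (K(R, o) = 6 - 1 = 5)
J(X) = 9*X
((12 - 5) + J(-3))*K(4, 3) = ((12 - 5) + 9*(-3))*5 = (7 - 27)*5 = -20*5 = -100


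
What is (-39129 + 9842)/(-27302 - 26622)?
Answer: 29287/53924 ≈ 0.54312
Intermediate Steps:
(-39129 + 9842)/(-27302 - 26622) = -29287/(-53924) = -29287*(-1/53924) = 29287/53924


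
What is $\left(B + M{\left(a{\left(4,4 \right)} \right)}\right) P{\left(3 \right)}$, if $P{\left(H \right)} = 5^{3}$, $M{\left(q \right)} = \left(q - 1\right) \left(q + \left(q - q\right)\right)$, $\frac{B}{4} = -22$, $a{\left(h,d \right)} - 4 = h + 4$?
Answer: $5500$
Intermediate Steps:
$a{\left(h,d \right)} = 8 + h$ ($a{\left(h,d \right)} = 4 + \left(h + 4\right) = 4 + \left(4 + h\right) = 8 + h$)
$B = -88$ ($B = 4 \left(-22\right) = -88$)
$M{\left(q \right)} = q \left(-1 + q\right)$ ($M{\left(q \right)} = \left(-1 + q\right) \left(q + 0\right) = \left(-1 + q\right) q = q \left(-1 + q\right)$)
$P{\left(H \right)} = 125$
$\left(B + M{\left(a{\left(4,4 \right)} \right)}\right) P{\left(3 \right)} = \left(-88 + \left(8 + 4\right) \left(-1 + \left(8 + 4\right)\right)\right) 125 = \left(-88 + 12 \left(-1 + 12\right)\right) 125 = \left(-88 + 12 \cdot 11\right) 125 = \left(-88 + 132\right) 125 = 44 \cdot 125 = 5500$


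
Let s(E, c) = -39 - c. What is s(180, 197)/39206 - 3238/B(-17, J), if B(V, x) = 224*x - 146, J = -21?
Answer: 31451107/47537275 ≈ 0.66161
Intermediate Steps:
B(V, x) = -146 + 224*x
s(180, 197)/39206 - 3238/B(-17, J) = (-39 - 1*197)/39206 - 3238/(-146 + 224*(-21)) = (-39 - 197)*(1/39206) - 3238/(-146 - 4704) = -236*1/39206 - 3238/(-4850) = -118/19603 - 3238*(-1/4850) = -118/19603 + 1619/2425 = 31451107/47537275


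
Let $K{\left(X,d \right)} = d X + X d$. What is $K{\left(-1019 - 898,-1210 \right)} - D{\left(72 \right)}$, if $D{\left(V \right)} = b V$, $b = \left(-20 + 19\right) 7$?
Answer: $4639644$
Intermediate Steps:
$K{\left(X,d \right)} = 2 X d$ ($K{\left(X,d \right)} = X d + X d = 2 X d$)
$b = -7$ ($b = \left(-1\right) 7 = -7$)
$D{\left(V \right)} = - 7 V$
$K{\left(-1019 - 898,-1210 \right)} - D{\left(72 \right)} = 2 \left(-1019 - 898\right) \left(-1210\right) - \left(-7\right) 72 = 2 \left(-1917\right) \left(-1210\right) - -504 = 4639140 + 504 = 4639644$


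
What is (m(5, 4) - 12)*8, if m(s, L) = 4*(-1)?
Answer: -128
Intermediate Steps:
m(s, L) = -4
(m(5, 4) - 12)*8 = (-4 - 12)*8 = -16*8 = -128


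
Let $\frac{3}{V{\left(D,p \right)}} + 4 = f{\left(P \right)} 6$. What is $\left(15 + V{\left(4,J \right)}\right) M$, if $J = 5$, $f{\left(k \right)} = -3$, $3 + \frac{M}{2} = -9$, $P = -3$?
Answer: $- \frac{3924}{11} \approx -356.73$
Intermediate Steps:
$M = -24$ ($M = -6 + 2 \left(-9\right) = -6 - 18 = -24$)
$V{\left(D,p \right)} = - \frac{3}{22}$ ($V{\left(D,p \right)} = \frac{3}{-4 - 18} = \frac{3}{-22} = 3 \left(- \frac{1}{22}\right) = - \frac{3}{22}$)
$\left(15 + V{\left(4,J \right)}\right) M = \left(15 - \frac{3}{22}\right) \left(-24\right) = \frac{327}{22} \left(-24\right) = - \frac{3924}{11}$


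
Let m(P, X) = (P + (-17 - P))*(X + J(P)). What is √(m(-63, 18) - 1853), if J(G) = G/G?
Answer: 8*I*√34 ≈ 46.648*I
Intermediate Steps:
J(G) = 1
m(P, X) = -17 - 17*X (m(P, X) = (P + (-17 - P))*(X + 1) = -17*(1 + X) = -17 - 17*X)
√(m(-63, 18) - 1853) = √((-17 - 17*18) - 1853) = √((-17 - 306) - 1853) = √(-323 - 1853) = √(-2176) = 8*I*√34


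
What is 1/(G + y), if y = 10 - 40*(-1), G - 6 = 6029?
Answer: 1/6085 ≈ 0.00016434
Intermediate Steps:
G = 6035 (G = 6 + 6029 = 6035)
y = 50 (y = 10 + 40 = 50)
1/(G + y) = 1/(6035 + 50) = 1/6085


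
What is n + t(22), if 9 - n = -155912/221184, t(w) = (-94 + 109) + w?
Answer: 1291297/27648 ≈ 46.705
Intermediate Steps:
t(w) = 15 + w
n = 268321/27648 (n = 9 - (-155912)/221184 = 9 - 1*(-19489/27648) = 9 + 19489/27648 = 268321/27648 ≈ 9.7049)
n + t(22) = 268321/27648 + (15 + 22) = 268321/27648 + 37 = 1291297/27648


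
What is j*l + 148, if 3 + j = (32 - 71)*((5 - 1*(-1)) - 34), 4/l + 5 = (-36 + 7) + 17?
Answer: -1840/17 ≈ -108.24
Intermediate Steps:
l = -4/17 (l = 4/(-5 + ((-36 + 7) + 17)) = 4/(-5 + (-29 + 17)) = 4/(-5 - 12) = 4/(-17) = 4*(-1/17) = -4/17 ≈ -0.23529)
j = 1089 (j = -3 + (32 - 71)*((5 - 1*(-1)) - 34) = -3 - 39*((5 + 1) - 34) = -3 - 39*(6 - 34) = -3 - 39*(-28) = -3 + 1092 = 1089)
j*l + 148 = 1089*(-4/17) + 148 = -4356/17 + 148 = -1840/17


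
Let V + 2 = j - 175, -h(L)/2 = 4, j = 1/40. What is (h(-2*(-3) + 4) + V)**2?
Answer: 54745201/1600 ≈ 34216.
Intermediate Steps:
j = 1/40 ≈ 0.025000
h(L) = -8 (h(L) = -2*4 = -8)
V = -7079/40 (V = -2 + (1/40 - 175) = -2 - 6999/40 = -7079/40 ≈ -176.98)
(h(-2*(-3) + 4) + V)**2 = (-8 - 7079/40)**2 = (-7399/40)**2 = 54745201/1600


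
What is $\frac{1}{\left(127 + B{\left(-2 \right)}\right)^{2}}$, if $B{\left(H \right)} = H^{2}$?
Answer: $\frac{1}{17161} \approx 5.8272 \cdot 10^{-5}$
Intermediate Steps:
$\frac{1}{\left(127 + B{\left(-2 \right)}\right)^{2}} = \frac{1}{\left(127 + \left(-2\right)^{2}\right)^{2}} = \frac{1}{\left(127 + 4\right)^{2}} = \frac{1}{131^{2}} = \frac{1}{17161}$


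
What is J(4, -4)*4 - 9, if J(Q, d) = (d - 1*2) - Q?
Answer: -49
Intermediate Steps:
J(Q, d) = -2 + d - Q (J(Q, d) = (d - 2) - Q = (-2 + d) - Q = -2 + d - Q)
J(4, -4)*4 - 9 = (-2 - 4 - 1*4)*4 - 9 = (-2 - 4 - 4)*4 - 9 = -10*4 - 9 = -40 - 9 = -49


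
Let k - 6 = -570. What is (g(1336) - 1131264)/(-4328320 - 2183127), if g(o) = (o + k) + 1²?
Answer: 1130491/6511447 ≈ 0.17362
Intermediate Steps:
k = -564 (k = 6 - 570 = -564)
g(o) = -563 + o (g(o) = (o - 564) + 1² = (-564 + o) + 1 = -563 + o)
(g(1336) - 1131264)/(-4328320 - 2183127) = ((-563 + 1336) - 1131264)/(-4328320 - 2183127) = (773 - 1131264)/(-6511447) = -1130491*(-1/6511447) = 1130491/6511447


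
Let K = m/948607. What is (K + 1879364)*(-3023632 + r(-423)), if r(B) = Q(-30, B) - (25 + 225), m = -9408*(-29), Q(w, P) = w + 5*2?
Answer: -5390946318935079560/948607 ≈ -5.6830e+12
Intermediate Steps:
Q(w, P) = 10 + w (Q(w, P) = w + 10 = 10 + w)
m = 272832 (m = -9408*(-29) = 272832)
K = 272832/948607 ≈ 0.28761
r(B) = -270 (r(B) = (10 - 30) - (25 + 225) = -20 - 1*250 = -20 - 250 = -270)
(K + 1879364)*(-3023632 + r(-423)) = (272832/948607 + 1879364)*(-3023632 - 270) = (1782778118780/948607)*(-3023902) = -5390946318935079560/948607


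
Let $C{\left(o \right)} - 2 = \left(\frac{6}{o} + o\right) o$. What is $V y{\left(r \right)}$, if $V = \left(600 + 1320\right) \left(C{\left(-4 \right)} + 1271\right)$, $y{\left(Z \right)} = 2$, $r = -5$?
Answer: $4972800$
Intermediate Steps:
$C{\left(o \right)} = 2 + o \left(o + \frac{6}{o}\right)$ ($C{\left(o \right)} = 2 + \left(\frac{6}{o} + o\right) o = 2 + \left(o + \frac{6}{o}\right) o = 2 + o \left(o + \frac{6}{o}\right)$)
$V = 2486400$ ($V = \left(600 + 1320\right) \left(\left(8 + \left(-4\right)^{2}\right) + 1271\right) = 1920 \left(\left(8 + 16\right) + 1271\right) = 1920 \left(24 + 1271\right) = 1920 \cdot 1295 = 2486400$)
$V y{\left(r \right)} = 2486400 \cdot 2 = 4972800$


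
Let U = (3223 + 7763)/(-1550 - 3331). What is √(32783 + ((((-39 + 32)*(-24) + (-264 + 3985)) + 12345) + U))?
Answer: √129748364119/1627 ≈ 221.39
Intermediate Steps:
U = -3662/1627 (U = 10986/(-4881) = 10986*(-1/4881) = -3662/1627 ≈ -2.2508)
√(32783 + ((((-39 + 32)*(-24) + (-264 + 3985)) + 12345) + U)) = √(32783 + ((((-39 + 32)*(-24) + (-264 + 3985)) + 12345) - 3662/1627)) = √(32783 + (((-7*(-24) + 3721) + 12345) - 3662/1627)) = √(32783 + (((168 + 3721) + 12345) - 3662/1627)) = √(32783 + ((3889 + 12345) - 3662/1627)) = √(32783 + (16234 - 3662/1627)) = √(32783 + 26409056/1627) = √(79746997/1627) = √129748364119/1627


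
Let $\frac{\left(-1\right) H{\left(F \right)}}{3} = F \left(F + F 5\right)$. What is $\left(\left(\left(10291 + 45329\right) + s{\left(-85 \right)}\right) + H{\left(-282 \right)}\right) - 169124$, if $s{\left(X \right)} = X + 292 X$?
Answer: $-1569841$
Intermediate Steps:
$s{\left(X \right)} = 293 X$
$H{\left(F \right)} = - 18 F^{2}$ ($H{\left(F \right)} = - 3 F \left(F + F 5\right) = - 3 F \left(F + 5 F\right) = - 3 F 6 F = - 3 \cdot 6 F^{2} = - 18 F^{2}$)
$\left(\left(\left(10291 + 45329\right) + s{\left(-85 \right)}\right) + H{\left(-282 \right)}\right) - 169124 = \left(\left(\left(10291 + 45329\right) + 293 \left(-85\right)\right) - 18 \left(-282\right)^{2}\right) - 169124 = \left(\left(55620 - 24905\right) - 1431432\right) - 169124 = \left(30715 - 1431432\right) - 169124 = -1400717 - 169124 = -1569841$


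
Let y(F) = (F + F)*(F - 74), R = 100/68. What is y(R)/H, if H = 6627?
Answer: -20550/638401 ≈ -0.032190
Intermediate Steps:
R = 25/17 (R = 100*(1/68) = 25/17 ≈ 1.4706)
y(F) = 2*F*(-74 + F) (y(F) = (2*F)*(-74 + F) = 2*F*(-74 + F))
y(R)/H = (2*(25/17)*(-74 + 25/17))/6627 = (2*(25/17)*(-1233/17))*(1/6627) = -61650/289*1/6627 = -20550/638401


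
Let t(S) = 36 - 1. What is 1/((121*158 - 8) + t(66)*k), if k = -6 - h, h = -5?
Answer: 1/19075 ≈ 5.2425e-5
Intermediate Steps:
t(S) = 35
k = -1 (k = -6 - 1*(-5) = -6 + 5 = -1)
1/((121*158 - 8) + t(66)*k) = 1/((121*158 - 8) + 35*(-1)) = 1/((19118 - 8) - 35) = 1/(19110 - 35) = 1/19075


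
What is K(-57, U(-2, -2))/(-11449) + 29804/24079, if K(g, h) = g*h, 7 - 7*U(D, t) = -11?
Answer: 2413287026/1929763297 ≈ 1.2506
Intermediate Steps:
U(D, t) = 18/7 (U(D, t) = 1 - ⅐*(-11) = 1 + 11/7 = 18/7)
K(-57, U(-2, -2))/(-11449) + 29804/24079 = -57*18/7/(-11449) + 29804/24079 = -1026/7*(-1/11449) + 29804*(1/24079) = 1026/80143 + 29804/24079 = 2413287026/1929763297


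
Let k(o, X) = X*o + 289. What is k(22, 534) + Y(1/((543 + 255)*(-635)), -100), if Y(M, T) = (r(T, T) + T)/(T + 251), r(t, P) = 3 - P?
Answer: 1817590/151 ≈ 12037.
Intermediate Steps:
k(o, X) = 289 + X*o
Y(M, T) = 3/(251 + T) (Y(M, T) = ((3 - T) + T)/(T + 251) = 3/(251 + T))
k(22, 534) + Y(1/((543 + 255)*(-635)), -100) = (289 + 534*22) + 3/(251 - 100) = (289 + 11748) + 3/151 = 12037 + 3*(1/151) = 12037 + 3/151 = 1817590/151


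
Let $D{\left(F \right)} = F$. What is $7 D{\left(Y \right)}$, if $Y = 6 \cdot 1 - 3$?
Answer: $21$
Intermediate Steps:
$Y = 3$ ($Y = 6 - 3 = 3$)
$7 D{\left(Y \right)} = 7 \cdot 3 = 21$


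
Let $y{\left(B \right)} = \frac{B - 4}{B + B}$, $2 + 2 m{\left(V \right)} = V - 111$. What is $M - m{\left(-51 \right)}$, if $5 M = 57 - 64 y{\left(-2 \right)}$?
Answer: $\frac{371}{5} \approx 74.2$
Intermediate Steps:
$m{\left(V \right)} = - \frac{113}{2} + \frac{V}{2}$ ($m{\left(V \right)} = -1 + \frac{V - 111}{2} = -1 + \frac{-111 + V}{2} = -1 + \left(- \frac{111}{2} + \frac{V}{2}\right) = - \frac{113}{2} + \frac{V}{2}$)
$y{\left(B \right)} = \frac{-4 + B}{2 B}$
$M = - \frac{39}{5}$ ($M = \frac{57 - 64 \frac{-4 - 2}{2 \left(-2\right)}}{5} = \frac{57 - 64 \cdot \frac{1}{2} \left(- \frac{1}{2}\right) \left(-6\right)}{5} = \frac{57 - 96}{5} = \frac{1}{5} \left(-39\right) = - \frac{39}{5} \approx -7.8$)
$M - m{\left(-51 \right)} = - \frac{39}{5} - \left(- \frac{113}{2} + \frac{1}{2} \left(-51\right)\right) = - \frac{39}{5} - \left(- \frac{113}{2} - \frac{51}{2}\right) = - \frac{39}{5} - -82 = - \frac{39}{5} + 82 = \frac{371}{5}$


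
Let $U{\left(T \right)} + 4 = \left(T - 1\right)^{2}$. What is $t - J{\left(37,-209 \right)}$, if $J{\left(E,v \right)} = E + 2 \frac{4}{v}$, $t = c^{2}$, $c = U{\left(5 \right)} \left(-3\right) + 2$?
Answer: $\frac{233879}{209} \approx 1119.0$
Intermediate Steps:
$U{\left(T \right)} = -4 + \left(-1 + T\right)^{2}$ ($U{\left(T \right)} = -4 + \left(T - 1\right)^{2} = -4 + \left(-1 + T\right)^{2}$)
$c = -34$ ($c = \left(-4 + \left(-1 + 5\right)^{2}\right) \left(-3\right) + 2 = \left(-4 + 4^{2}\right) \left(-3\right) + 2 = \left(-4 + 16\right) \left(-3\right) + 2 = 12 \left(-3\right) + 2 = -36 + 2 = -34$)
$t = 1156$ ($t = \left(-34\right)^{2} = 1156$)
$J{\left(E,v \right)} = E + \frac{8}{v}$
$t - J{\left(37,-209 \right)} = 1156 - \left(37 + \frac{8}{-209}\right) = 1156 - \left(37 + 8 \left(- \frac{1}{209}\right)\right) = 1156 - \left(37 - \frac{8}{209}\right) = 1156 - \frac{7725}{209} = \frac{233879}{209}$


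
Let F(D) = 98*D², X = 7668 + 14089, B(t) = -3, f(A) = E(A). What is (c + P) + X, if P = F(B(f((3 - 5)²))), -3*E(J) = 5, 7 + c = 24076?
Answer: 46708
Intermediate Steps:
c = 24069 (c = -7 + 24076 = 24069)
E(J) = -5/3 (E(J) = -⅓*5 = -5/3)
f(A) = -5/3
X = 21757
P = 882 (P = 98*(-3)² = 98*9 = 882)
(c + P) + X = (24069 + 882) + 21757 = 24951 + 21757 = 46708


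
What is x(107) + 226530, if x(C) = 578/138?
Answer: 15630859/69 ≈ 2.2653e+5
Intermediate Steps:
x(C) = 289/69 (x(C) = 578*(1/138) = 289/69)
x(107) + 226530 = 289/69 + 226530 = 15630859/69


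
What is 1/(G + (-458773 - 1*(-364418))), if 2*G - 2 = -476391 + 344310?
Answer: -2/320789 ≈ -6.2346e-6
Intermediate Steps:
G = -132079/2 (G = 1 + (-476391 + 344310)/2 = 1 + (½)*(-132081) = 1 - 132081/2 = -132079/2 ≈ -66040.)
1/(G + (-458773 - 1*(-364418))) = 1/(-132079/2 + (-458773 - 1*(-364418))) = 1/(-132079/2 + (-458773 + 364418)) = 1/(-132079/2 - 94355) = 1/(-320789/2) = -2/320789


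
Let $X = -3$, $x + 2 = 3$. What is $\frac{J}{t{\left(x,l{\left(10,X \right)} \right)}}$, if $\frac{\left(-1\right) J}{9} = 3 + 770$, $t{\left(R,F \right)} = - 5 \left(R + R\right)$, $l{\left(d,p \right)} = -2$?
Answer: $\frac{6957}{10} \approx 695.7$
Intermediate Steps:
$x = 1$ ($x = -2 + 3 = 1$)
$t{\left(R,F \right)} = - 10 R$ ($t{\left(R,F \right)} = - 5 \cdot 2 R = - 10 R$)
$J = -6957$ ($J = - 9 \left(3 + 770\right) = \left(-9\right) 773 = -6957$)
$\frac{J}{t{\left(x,l{\left(10,X \right)} \right)}} = - \frac{6957}{\left(-10\right) 1} = - \frac{6957}{-10} = \left(-6957\right) \left(- \frac{1}{10}\right) = \frac{6957}{10}$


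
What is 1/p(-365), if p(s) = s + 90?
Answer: -1/275 ≈ -0.0036364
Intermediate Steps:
p(s) = 90 + s
1/p(-365) = 1/(90 - 365) = 1/(-275) = -1/275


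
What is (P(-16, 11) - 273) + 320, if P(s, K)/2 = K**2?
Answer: 289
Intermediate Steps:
P(s, K) = 2*K**2
(P(-16, 11) - 273) + 320 = (2*11**2 - 273) + 320 = (2*121 - 273) + 320 = (242 - 273) + 320 = -31 + 320 = 289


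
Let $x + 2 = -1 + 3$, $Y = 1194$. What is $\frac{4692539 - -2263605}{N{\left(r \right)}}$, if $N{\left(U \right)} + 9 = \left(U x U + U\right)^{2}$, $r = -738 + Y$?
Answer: $\frac{6956144}{207927} \approx 33.455$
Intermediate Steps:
$x = 0$ ($x = -2 + \left(-1 + 3\right) = -2 + 2 = 0$)
$r = 456$ ($r = -738 + 1194 = 456$)
$N{\left(U \right)} = -9 + U^{2}$ ($N{\left(U \right)} = -9 + \left(U 0 U + U\right)^{2} = -9 + \left(0 U + U\right)^{2} = -9 + \left(0 + U\right)^{2} = -9 + U^{2}$)
$\frac{4692539 - -2263605}{N{\left(r \right)}} = \frac{4692539 - -2263605}{-9 + 456^{2}} = \frac{4692539 + 2263605}{-9 + 207936} = \frac{6956144}{207927}$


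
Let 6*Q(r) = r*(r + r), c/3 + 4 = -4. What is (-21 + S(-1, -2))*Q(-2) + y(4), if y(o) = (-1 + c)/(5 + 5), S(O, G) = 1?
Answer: -175/6 ≈ -29.167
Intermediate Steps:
c = -24 (c = -12 + 3*(-4) = -12 - 12 = -24)
Q(r) = r**2/3 (Q(r) = (r*(r + r))/6 = (r*(2*r))/6 = (2*r**2)/6 = r**2/3)
y(o) = -5/2 (y(o) = (-1 - 24)/(5 + 5) = -25/10 = -25*1/10 = -5/2)
(-21 + S(-1, -2))*Q(-2) + y(4) = (-21 + 1)*((1/3)*(-2)**2) - 5/2 = -20*4/3 - 5/2 = -80/3 - 5/2 = -175/6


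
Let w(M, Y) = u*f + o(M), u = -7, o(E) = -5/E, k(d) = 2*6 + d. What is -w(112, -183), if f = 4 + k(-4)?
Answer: 9413/112 ≈ 84.045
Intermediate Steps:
k(d) = 12 + d
f = 12 (f = 4 + (12 - 4) = 4 + 8 = 12)
w(M, Y) = -84 - 5/M (w(M, Y) = -7*12 - 5/M = -84 - 5/M)
-w(112, -183) = -(-84 - 5/112) = -1*(-9413/112) = 9413/112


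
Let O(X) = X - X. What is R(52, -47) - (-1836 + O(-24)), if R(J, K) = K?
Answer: 1789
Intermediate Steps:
O(X) = 0
R(52, -47) - (-1836 + O(-24)) = -47 - (-1836 + 0) = -47 - 1*(-1836) = -47 + 1836 = 1789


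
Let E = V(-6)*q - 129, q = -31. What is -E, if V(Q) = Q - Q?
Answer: 129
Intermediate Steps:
V(Q) = 0
E = -129 (E = 0*(-31) - 129 = 0 - 129 = -129)
-E = -1*(-129) = 129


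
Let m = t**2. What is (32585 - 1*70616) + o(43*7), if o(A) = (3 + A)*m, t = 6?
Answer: -27087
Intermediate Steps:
m = 36 (m = 6**2 = 36)
o(A) = 108 + 36*A (o(A) = (3 + A)*36 = 108 + 36*A)
(32585 - 1*70616) + o(43*7) = (32585 - 1*70616) + (108 + 36*(43*7)) = (32585 - 70616) + (108 + 36*301) = -38031 + (108 + 10836) = -38031 + 10944 = -27087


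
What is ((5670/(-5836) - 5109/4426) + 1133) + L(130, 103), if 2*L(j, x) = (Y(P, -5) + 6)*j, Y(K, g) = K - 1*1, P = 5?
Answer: 5750027618/3228767 ≈ 1780.9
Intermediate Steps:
Y(K, g) = -1 + K (Y(K, g) = K - 1 = -1 + K)
L(j, x) = 5*j (L(j, x) = (((-1 + 5) + 6)*j)/2 = ((4 + 6)*j)/2 = (10*j)/2 = 5*j)
((5670/(-5836) - 5109/4426) + 1133) + L(130, 103) = ((5670/(-5836) - 5109/4426) + 1133) + 5*130 = ((5670*(-1/5836) - 5109*1/4426) + 1133) + 650 = ((-2835/2918 - 5109/4426) + 1133) + 650 = (-6863943/3228767 + 1133) + 650 = 3651329068/3228767 + 650 = 5750027618/3228767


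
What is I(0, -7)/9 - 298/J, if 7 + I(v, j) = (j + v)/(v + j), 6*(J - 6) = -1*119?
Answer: 5198/249 ≈ 20.875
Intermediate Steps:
J = -83/6 (J = 6 + (-1*119)/6 = 6 + (⅙)*(-119) = 6 - 119/6 = -83/6 ≈ -13.833)
I(v, j) = -6 (I(v, j) = -7 + (j + v)/(v + j) = -7 + (j + v)/(j + v) = -7 + 1 = -6)
I(0, -7)/9 - 298/J = -6/9 - 298/(-83/6) = -6*⅑ - 298*(-6/83) = -⅔ + 1788/83 = 5198/249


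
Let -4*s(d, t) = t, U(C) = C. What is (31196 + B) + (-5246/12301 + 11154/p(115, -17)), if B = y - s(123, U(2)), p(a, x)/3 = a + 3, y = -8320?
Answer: 33250767617/1451518 ≈ 22908.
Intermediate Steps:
s(d, t) = -t/4
p(a, x) = 9 + 3*a (p(a, x) = 3*(a + 3) = 3*(3 + a) = 9 + 3*a)
B = -16639/2 (B = -8320 - (-1)*2/4 = -8320 - 1*(-½) = -8320 + ½ = -16639/2 ≈ -8319.5)
(31196 + B) + (-5246/12301 + 11154/p(115, -17)) = (31196 - 16639/2) + (-5246/12301 + 11154/(9 + 3*115)) = 45753/2 + (-5246*1/12301 + 11154/(9 + 345)) = 45753/2 + (-5246/12301 + 11154/354) = 45753/2 + (-5246/12301 + 11154*(1/354)) = 45753/2 + (-5246/12301 + 1859/59) = 45753/2 + 22558045/725759 = 33250767617/1451518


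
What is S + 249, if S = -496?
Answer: -247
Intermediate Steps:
S + 249 = -496 + 249 = -247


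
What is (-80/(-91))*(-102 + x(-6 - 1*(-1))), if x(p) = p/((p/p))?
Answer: -8560/91 ≈ -94.066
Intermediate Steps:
x(p) = p (x(p) = p/1 = p*1 = p)
(-80/(-91))*(-102 + x(-6 - 1*(-1))) = (-80/(-91))*(-102 + (-6 - 1*(-1))) = (-80*(-1/91))*(-102 + (-6 + 1)) = 80*(-102 - 5)/91 = (80/91)*(-107) = -8560/91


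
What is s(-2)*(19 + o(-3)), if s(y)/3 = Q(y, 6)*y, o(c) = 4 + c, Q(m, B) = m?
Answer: 240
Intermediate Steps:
s(y) = 3*y**2 (s(y) = 3*(y*y) = 3*y**2)
s(-2)*(19 + o(-3)) = (3*(-2)**2)*(19 + (4 - 3)) = (3*4)*(19 + 1) = 12*20 = 240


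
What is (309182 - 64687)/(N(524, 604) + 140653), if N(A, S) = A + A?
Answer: 244495/141701 ≈ 1.7254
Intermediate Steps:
N(A, S) = 2*A
(309182 - 64687)/(N(524, 604) + 140653) = (309182 - 64687)/(2*524 + 140653) = 244495/(1048 + 140653) = 244495/141701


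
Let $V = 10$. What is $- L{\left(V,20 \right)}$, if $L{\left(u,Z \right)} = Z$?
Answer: $-20$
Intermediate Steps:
$- L{\left(V,20 \right)} = \left(-1\right) 20 = -20$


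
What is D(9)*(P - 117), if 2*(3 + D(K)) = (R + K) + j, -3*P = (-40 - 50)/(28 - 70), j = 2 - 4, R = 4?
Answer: -2060/7 ≈ -294.29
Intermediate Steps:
j = -2
P = -5/7 (P = -(-40 - 50)/(3*(28 - 70)) = -(-30)/(-42) = -(-30)*(-1)/42 = -⅓*15/7 = -5/7 ≈ -0.71429)
D(K) = -2 + K/2 (D(K) = -3 + ((4 + K) - 2)/2 = -3 + (2 + K)/2 = -3 + (1 + K/2) = -2 + K/2)
D(9)*(P - 117) = (-2 + (½)*9)*(-5/7 - 117) = (-2 + 9/2)*(-824/7) = (5/2)*(-824/7) = -2060/7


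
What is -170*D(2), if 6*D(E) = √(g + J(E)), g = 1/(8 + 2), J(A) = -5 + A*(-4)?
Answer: -17*I*√1290/6 ≈ -101.76*I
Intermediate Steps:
J(A) = -5 - 4*A
g = ⅒ (g = 1/10 = ⅒ ≈ 0.10000)
D(E) = √(-49/10 - 4*E)/6 (D(E) = √(⅒ + (-5 - 4*E))/6 = √(-49/10 - 4*E)/6)
-170*D(2) = -17*√(-490 - 400*2)/6 = -17*√(-490 - 800)/6 = -17*√(-1290)/6 = -17*I*√1290/6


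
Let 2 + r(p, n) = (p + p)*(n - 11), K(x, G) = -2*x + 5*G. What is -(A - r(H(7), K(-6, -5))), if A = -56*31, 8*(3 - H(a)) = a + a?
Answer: 1674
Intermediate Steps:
H(a) = 3 - a/4 (H(a) = 3 - (a + a)/8 = 3 - a/4)
A = -1736
r(p, n) = -2 + 2*p*(-11 + n) (r(p, n) = -2 + (p + p)*(n - 11) = -2 + (2*p)*(-11 + n) = -2 + 2*p*(-11 + n))
-(A - r(H(7), K(-6, -5))) = -(-1736 - (-2 - 22*(3 - ¼*7) + 2*(-2*(-6) + 5*(-5))*(3 - ¼*7))) = -(-1736 - (-2 - 22*(3 - 7/4) + 2*(12 - 25)*(3 - 7/4))) = -(-1736 - (-2 - 22*5/4 + 2*(-13)*(5/4))) = -(-1736 - (-2 - 55/2 - 65/2)) = -(-1736 - 1*(-62)) = -(-1736 + 62) = -1*(-1674) = 1674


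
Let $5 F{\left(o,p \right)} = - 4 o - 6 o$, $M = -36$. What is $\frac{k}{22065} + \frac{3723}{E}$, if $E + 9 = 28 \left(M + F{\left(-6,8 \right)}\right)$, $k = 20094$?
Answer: $- \frac{7607109}{1669585} \approx -4.5563$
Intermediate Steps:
$F{\left(o,p \right)} = - 2 o$ ($F{\left(o,p \right)} = \frac{- 4 o - 6 o}{5} = \frac{\left(-10\right) o}{5} = - 2 o$)
$E = -681$ ($E = -9 + 28 \left(-36 - -12\right) = -9 + 28 \left(-36 + 12\right) = -9 + 28 \left(-24\right) = -9 - 672 = -681$)
$\frac{k}{22065} + \frac{3723}{E} = \frac{20094}{22065} + \frac{3723}{-681} = 20094 \cdot \frac{1}{22065} + 3723 \left(- \frac{1}{681}\right) = \frac{6698}{7355} - \frac{1241}{227} = - \frac{7607109}{1669585}$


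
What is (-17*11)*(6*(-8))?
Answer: 8976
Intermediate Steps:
(-17*11)*(6*(-8)) = -187*(-48) = 8976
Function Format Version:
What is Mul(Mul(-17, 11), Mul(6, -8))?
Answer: 8976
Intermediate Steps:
Mul(Mul(-17, 11), Mul(6, -8)) = Mul(-187, -48) = 8976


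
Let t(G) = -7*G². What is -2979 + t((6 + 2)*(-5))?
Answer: -14179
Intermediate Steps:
-2979 + t((6 + 2)*(-5)) = -2979 - 7*25*(6 + 2)² = -2979 - 7*(8*(-5))² = -2979 - 7*(-40)² = -2979 - 7*1600 = -2979 - 11200 = -14179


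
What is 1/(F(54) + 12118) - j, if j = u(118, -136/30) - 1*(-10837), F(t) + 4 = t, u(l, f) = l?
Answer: -133300439/12168 ≈ -10955.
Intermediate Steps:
F(t) = -4 + t
j = 10955 (j = 118 - 1*(-10837) = 118 + 10837 = 10955)
1/(F(54) + 12118) - j = 1/((-4 + 54) + 12118) - 1*10955 = 1/(50 + 12118) - 10955 = 1/12168 - 10955 = -133300439/12168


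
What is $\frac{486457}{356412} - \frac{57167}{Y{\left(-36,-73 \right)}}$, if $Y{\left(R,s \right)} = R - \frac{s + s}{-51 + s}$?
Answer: $\frac{1264371581233}{821529660} \approx 1539.0$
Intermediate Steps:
$Y{\left(R,s \right)} = R - \frac{2 s}{-51 + s}$
$\frac{486457}{356412} - \frac{57167}{Y{\left(-36,-73 \right)}} = \frac{486457}{356412} - \frac{57167}{\frac{1}{-51 - 73} \left(\left(-51\right) \left(-36\right) - -146 - -2628\right)} = 486457 \cdot \frac{1}{356412} - \frac{57167}{\frac{1}{-124} \left(1836 + 146 + 2628\right)} = \frac{486457}{356412} - \frac{57167}{\left(- \frac{1}{124}\right) 4610} = \frac{486457}{356412} - \frac{57167}{- \frac{2305}{62}} = \frac{486457}{356412} - - \frac{3544354}{2305} = \frac{486457}{356412} + \frac{3544354}{2305} = \frac{1264371581233}{821529660}$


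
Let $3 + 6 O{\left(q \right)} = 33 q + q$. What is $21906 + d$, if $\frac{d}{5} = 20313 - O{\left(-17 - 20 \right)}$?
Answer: $\frac{747131}{6} \approx 1.2452 \cdot 10^{5}$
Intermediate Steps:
$O{\left(q \right)} = - \frac{1}{2} + \frac{17 q}{3}$ ($O{\left(q \right)} = - \frac{1}{2} + \frac{33 q + q}{6} = - \frac{1}{2} + \frac{34 q}{6} = - \frac{1}{2} + \frac{17 q}{3}$)
$d = \frac{615695}{6}$ ($d = 5 \left(20313 - \left(- \frac{1}{2} + \frac{17 \left(-17 - 20\right)}{3}\right)\right) = 5 \left(20313 - \left(- \frac{1}{2} + \frac{17}{3} \left(-37\right)\right)\right) = 5 \left(20313 - \left(- \frac{1}{2} - \frac{629}{3}\right)\right) = 5 \left(20313 - - \frac{1261}{6}\right) = 5 \left(20313 + \frac{1261}{6}\right) = 5 \cdot \frac{123139}{6} = \frac{615695}{6} \approx 1.0262 \cdot 10^{5}$)
$21906 + d = 21906 + \frac{615695}{6} = \frac{747131}{6}$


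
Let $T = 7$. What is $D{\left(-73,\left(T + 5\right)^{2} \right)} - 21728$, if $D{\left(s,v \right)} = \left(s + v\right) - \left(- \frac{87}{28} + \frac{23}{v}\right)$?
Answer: $- \frac{21827285}{1008} \approx -21654.0$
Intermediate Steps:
$D{\left(s,v \right)} = \frac{87}{28} + s + v - \frac{23}{v}$ ($D{\left(s,v \right)} = \left(s + v\right) - \left(- \frac{87}{28} + \frac{23}{v}\right) = \left(s + v\right) + \left(\frac{87}{28} - \frac{23}{v}\right) = \frac{87}{28} + s + v - \frac{23}{v}$)
$D{\left(-73,\left(T + 5\right)^{2} \right)} - 21728 = \left(\frac{87}{28} - 73 + \left(7 + 5\right)^{2} - \frac{23}{\left(7 + 5\right)^{2}}\right) - 21728 = \left(\frac{87}{28} - 73 + 12^{2} - \frac{23}{12^{2}}\right) - 21728 = \left(\frac{87}{28} - 73 + 144 - \frac{23}{144}\right) - 21728 = \frac{74539}{1008} - 21728 = - \frac{21827285}{1008}$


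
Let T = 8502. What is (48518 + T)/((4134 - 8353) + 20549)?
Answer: 5702/1633 ≈ 3.4917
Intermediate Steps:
(48518 + T)/((4134 - 8353) + 20549) = (48518 + 8502)/((4134 - 8353) + 20549) = 57020/(-4219 + 20549) = 57020/16330 = 57020*(1/16330) = 5702/1633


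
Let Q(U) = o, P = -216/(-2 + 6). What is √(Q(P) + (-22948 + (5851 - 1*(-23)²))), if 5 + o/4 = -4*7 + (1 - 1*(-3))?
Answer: I*√17742 ≈ 133.2*I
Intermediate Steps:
P = -54 (P = -216/(4*1) = -216/4 = -216*¼ = -54)
o = -116 (o = -20 + 4*(-4*7 + (1 - 1*(-3))) = -20 + 4*(-28 + (1 + 3)) = -20 + 4*(-28 + 4) = -20 + 4*(-24) = -20 - 96 = -116)
Q(U) = -116
√(Q(P) + (-22948 + (5851 - 1*(-23)²))) = √(-116 + (-22948 + (5851 - 1*(-23)²))) = √(-116 + (-22948 + (5851 - 1*529))) = √(-116 + (-22948 + (5851 - 529))) = √(-116 + (-22948 + 5322)) = √(-116 - 17626) = √(-17742) = I*√17742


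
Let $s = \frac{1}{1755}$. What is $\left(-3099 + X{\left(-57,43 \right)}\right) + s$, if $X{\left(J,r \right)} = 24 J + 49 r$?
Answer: $- \frac{4141799}{1755} \approx -2360.0$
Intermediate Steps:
$s = \frac{1}{1755} \approx 0.0005698$
$\left(-3099 + X{\left(-57,43 \right)}\right) + s = \left(-3099 + \left(24 \left(-57\right) + 49 \cdot 43\right)\right) + \frac{1}{1755} = \left(-3099 + \left(-1368 + 2107\right)\right) + \frac{1}{1755} = \left(-3099 + 739\right) + \frac{1}{1755} = -2360 + \frac{1}{1755} = - \frac{4141799}{1755}$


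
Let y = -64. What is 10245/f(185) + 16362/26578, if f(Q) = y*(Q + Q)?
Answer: 11516055/62936704 ≈ 0.18298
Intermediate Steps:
f(Q) = -128*Q (f(Q) = -64*(Q + Q) = -128*Q)
10245/f(185) + 16362/26578 = 10245/((-128*185)) + 16362/26578 = 10245/(-23680) + 16362*(1/26578) = 10245*(-1/23680) + 8181/13289 = -2049/4736 + 8181/13289 = 11516055/62936704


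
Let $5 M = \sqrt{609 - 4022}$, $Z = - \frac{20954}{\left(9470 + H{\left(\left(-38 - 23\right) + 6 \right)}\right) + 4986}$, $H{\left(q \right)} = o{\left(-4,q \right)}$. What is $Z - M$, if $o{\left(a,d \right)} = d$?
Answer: $- \frac{20954}{14401} - \frac{i \sqrt{3413}}{5} \approx -1.455 - 11.684 i$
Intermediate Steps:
$H{\left(q \right)} = q$
$Z = - \frac{20954}{14401}$ ($Z = - \frac{20954}{\left(9470 + \left(\left(-38 - 23\right) + 6\right)\right) + 4986} = - \frac{20954}{\left(9470 + \left(-61 + 6\right)\right) + 4986} = - \frac{20954}{\left(9470 - 55\right) + 4986} = - \frac{20954}{9415 + 4986} = - \frac{20954}{14401} \approx -1.455$)
$M = \frac{i \sqrt{3413}}{5}$ ($M = \frac{\sqrt{609 - 4022}}{5} = \frac{\sqrt{-3413}}{5} = \frac{i \sqrt{3413}}{5} \approx 11.684 i$)
$Z - M = - \frac{20954}{14401} - \frac{i \sqrt{3413}}{5}$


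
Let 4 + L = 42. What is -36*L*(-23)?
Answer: 31464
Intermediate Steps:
L = 38 (L = -4 + 42 = 38)
-36*L*(-23) = -36*38*(-23) = -1368*(-23) = 31464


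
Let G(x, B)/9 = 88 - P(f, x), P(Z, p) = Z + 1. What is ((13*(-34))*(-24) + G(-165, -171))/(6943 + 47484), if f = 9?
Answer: 11310/54427 ≈ 0.20780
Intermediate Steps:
P(Z, p) = 1 + Z
G(x, B) = 702 (G(x, B) = 9*(88 - (1 + 9)) = 9*(88 - 1*10) = 9*(88 - 10) = 9*78 = 702)
((13*(-34))*(-24) + G(-165, -171))/(6943 + 47484) = ((13*(-34))*(-24) + 702)/(6943 + 47484) = (-442*(-24) + 702)/54427 = (10608 + 702)*(1/54427) = 11310*(1/54427) = 11310/54427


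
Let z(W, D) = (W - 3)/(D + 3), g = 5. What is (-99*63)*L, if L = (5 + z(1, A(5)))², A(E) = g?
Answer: -2251557/16 ≈ -1.4072e+5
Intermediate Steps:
A(E) = 5
z(W, D) = (-3 + W)/(3 + D)
L = 361/16 (L = (5 + (-3 + 1)/(3 + 5))² = (5 - 2/8)² = (5 + (⅛)*(-2))² = (5 - ¼)² = (19/4)² = 361/16 ≈ 22.563)
(-99*63)*L = -99*63*(361/16) = -6237*361/16 = -2251557/16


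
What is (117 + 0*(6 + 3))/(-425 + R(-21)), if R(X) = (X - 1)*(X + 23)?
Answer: -117/469 ≈ -0.24947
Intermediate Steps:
R(X) = (-1 + X)*(23 + X)
(117 + 0*(6 + 3))/(-425 + R(-21)) = (117 + 0*(6 + 3))/(-425 + (-23 + (-21)**2 + 22*(-21))) = (117 + 0*9)/(-425 + (-23 + 441 - 462)) = (117 + 0)/(-425 - 44) = 117/(-469) = 117*(-1/469) = -117/469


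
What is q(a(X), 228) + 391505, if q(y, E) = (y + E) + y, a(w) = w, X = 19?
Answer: 391771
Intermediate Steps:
q(y, E) = E + 2*y (q(y, E) = (E + y) + y = E + 2*y)
q(a(X), 228) + 391505 = (228 + 2*19) + 391505 = (228 + 38) + 391505 = 266 + 391505 = 391771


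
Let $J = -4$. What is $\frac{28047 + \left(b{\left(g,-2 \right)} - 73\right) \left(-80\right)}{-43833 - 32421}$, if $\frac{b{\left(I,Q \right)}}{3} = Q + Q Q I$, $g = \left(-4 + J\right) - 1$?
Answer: $- \frac{43007}{76254} \approx -0.564$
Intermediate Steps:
$g = -9$ ($g = \left(-4 - 4\right) - 1 = -8 - 1 = -9$)
$b{\left(I,Q \right)} = 3 Q + 3 I Q^{2}$ ($b{\left(I,Q \right)} = 3 \left(Q + Q Q I\right) = 3 \left(Q + Q^{2} I\right) = 3 \left(Q + I Q^{2}\right) = 3 Q + 3 I Q^{2}$)
$\frac{28047 + \left(b{\left(g,-2 \right)} - 73\right) \left(-80\right)}{-43833 - 32421} = \frac{28047 + \left(3 \left(-2\right) \left(1 - -18\right) - 73\right) \left(-80\right)}{-43833 - 32421} = \frac{28047 + \left(3 \left(-2\right) \left(1 + 18\right) - 73\right) \left(-80\right)}{-76254} = \left(28047 + \left(3 \left(-2\right) 19 - 73\right) \left(-80\right)\right) \left(- \frac{1}{76254}\right) = \left(28047 + \left(-114 - 73\right) \left(-80\right)\right) \left(- \frac{1}{76254}\right) = \left(28047 - -14960\right) \left(- \frac{1}{76254}\right) = \left(28047 + 14960\right) \left(- \frac{1}{76254}\right) = 43007 \left(- \frac{1}{76254}\right) = - \frac{43007}{76254}$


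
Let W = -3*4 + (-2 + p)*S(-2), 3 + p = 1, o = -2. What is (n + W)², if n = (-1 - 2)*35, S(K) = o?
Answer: 11881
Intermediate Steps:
p = -2 (p = -3 + 1 = -2)
S(K) = -2
n = -105 (n = -3*35 = -105)
W = -4 (W = -3*4 + (-2 - 2)*(-2) = -12 - 4*(-2) = -12 + 8 = -4)
(n + W)² = (-105 - 4)² = (-109)² = 11881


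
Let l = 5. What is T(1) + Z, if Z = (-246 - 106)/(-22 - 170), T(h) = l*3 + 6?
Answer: 137/6 ≈ 22.833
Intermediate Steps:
T(h) = 21 (T(h) = 5*3 + 6 = 15 + 6 = 21)
Z = 11/6 (Z = -352/(-192) = -352*(-1/192) = 11/6 ≈ 1.8333)
T(1) + Z = 21 + 11/6 = 137/6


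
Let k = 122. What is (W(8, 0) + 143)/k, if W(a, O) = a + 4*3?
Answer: 163/122 ≈ 1.3361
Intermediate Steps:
W(a, O) = 12 + a (W(a, O) = a + 12 = 12 + a)
(W(8, 0) + 143)/k = ((12 + 8) + 143)/122 = (20 + 143)*(1/122) = 163*(1/122) = 163/122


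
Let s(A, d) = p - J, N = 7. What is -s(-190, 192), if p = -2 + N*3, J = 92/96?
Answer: -433/24 ≈ -18.042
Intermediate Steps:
J = 23/24 (J = 92*(1/96) = 23/24 ≈ 0.95833)
p = 19 (p = -2 + 7*3 = -2 + 21 = 19)
s(A, d) = 433/24 (s(A, d) = 19 - 1*23/24 = 19 - 23/24 = 433/24)
-s(-190, 192) = -1*433/24 = -433/24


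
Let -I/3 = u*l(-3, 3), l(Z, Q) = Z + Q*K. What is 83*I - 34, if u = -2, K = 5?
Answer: 5942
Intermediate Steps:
l(Z, Q) = Z + 5*Q (l(Z, Q) = Z + Q*5 = Z + 5*Q)
I = 72 (I = -(-6)*(-3 + 5*3) = -(-6)*(-3 + 15) = -(-6)*12 = -3*(-24) = 72)
83*I - 34 = 83*72 - 34 = 5976 - 34 = 5942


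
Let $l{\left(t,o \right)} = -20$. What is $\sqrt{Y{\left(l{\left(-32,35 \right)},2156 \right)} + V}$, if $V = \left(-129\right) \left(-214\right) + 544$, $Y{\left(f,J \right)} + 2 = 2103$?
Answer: $13 \sqrt{179} \approx 173.93$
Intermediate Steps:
$Y{\left(f,J \right)} = 2101$ ($Y{\left(f,J \right)} = -2 + 2103 = 2101$)
$V = 28150$ ($V = 27606 + 544 = 28150$)
$\sqrt{Y{\left(l{\left(-32,35 \right)},2156 \right)} + V} = \sqrt{2101 + 28150} = \sqrt{30251} = 13 \sqrt{179}$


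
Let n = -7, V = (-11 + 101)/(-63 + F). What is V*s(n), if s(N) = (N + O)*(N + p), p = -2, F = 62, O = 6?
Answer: -810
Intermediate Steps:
V = -90 (V = (-11 + 101)/(-63 + 62) = 90/(-1) = 90*(-1) = -90)
s(N) = (-2 + N)*(6 + N) (s(N) = (N + 6)*(N - 2) = (6 + N)*(-2 + N) = (-2 + N)*(6 + N))
V*s(n) = -90*(-12 + (-7)² + 4*(-7)) = -90*(-12 + 49 - 28) = -90*9 = -810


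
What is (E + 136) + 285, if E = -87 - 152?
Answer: 182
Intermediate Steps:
E = -239
(E + 136) + 285 = (-239 + 136) + 285 = -103 + 285 = 182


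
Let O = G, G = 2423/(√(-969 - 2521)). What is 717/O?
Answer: 717*I*√3490/2423 ≈ 17.482*I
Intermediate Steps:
G = -2423*I*√3490/3490 (G = 2423/(√(-3490)) = 2423/((I*√3490)) = 2423*(-I*√3490/3490) = -2423*I*√3490/3490 ≈ -41.015*I)
O = -2423*I*√3490/3490 ≈ -41.015*I
717/O = 717/((-2423*I*√3490/3490)) = 717*(I*√3490/2423) = 717*I*√3490/2423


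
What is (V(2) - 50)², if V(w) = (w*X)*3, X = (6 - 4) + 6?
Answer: 4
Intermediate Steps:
X = 8 (X = 2 + 6 = 8)
V(w) = 24*w (V(w) = (w*8)*3 = (8*w)*3 = 24*w)
(V(2) - 50)² = (24*2 - 50)² = (48 - 50)² = (-2)² = 4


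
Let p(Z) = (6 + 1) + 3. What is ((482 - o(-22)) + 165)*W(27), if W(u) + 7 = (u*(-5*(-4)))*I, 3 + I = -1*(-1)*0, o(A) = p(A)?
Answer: -1036399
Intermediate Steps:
p(Z) = 10 (p(Z) = 7 + 3 = 10)
o(A) = 10
I = -3 (I = -3 - 1*(-1)*0 = -3 + 1*0 = -3 + 0 = -3)
W(u) = -7 - 60*u (W(u) = -7 + (u*(-5*(-4)))*(-3) = -7 + (u*20)*(-3) = -7 + (20*u)*(-3) = -7 - 60*u)
((482 - o(-22)) + 165)*W(27) = ((482 - 1*10) + 165)*(-7 - 60*27) = ((482 - 10) + 165)*(-7 - 1620) = (472 + 165)*(-1627) = 637*(-1627) = -1036399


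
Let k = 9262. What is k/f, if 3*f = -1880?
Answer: -13893/940 ≈ -14.780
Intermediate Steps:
f = -1880/3 (f = (1/3)*(-1880) = -1880/3 ≈ -626.67)
k/f = 9262/(-1880/3) = 9262*(-3/1880) = -13893/940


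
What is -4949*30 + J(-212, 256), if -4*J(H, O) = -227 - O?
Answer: -593397/4 ≈ -1.4835e+5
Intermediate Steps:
J(H, O) = 227/4 + O/4 (J(H, O) = -(-227 - O)/4 = 227/4 + O/4)
-4949*30 + J(-212, 256) = -4949*30 + (227/4 + (¼)*256) = -148470 + (227/4 + 64) = -148470 + 483/4 = -593397/4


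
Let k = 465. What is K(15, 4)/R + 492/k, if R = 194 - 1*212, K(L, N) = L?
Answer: 209/930 ≈ 0.22473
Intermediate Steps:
R = -18 (R = 194 - 212 = -18)
K(15, 4)/R + 492/k = 15/(-18) + 492/465 = 15*(-1/18) + 492*(1/465) = -5/6 + 164/155 = 209/930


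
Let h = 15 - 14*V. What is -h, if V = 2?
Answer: 13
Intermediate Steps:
h = -13 (h = 15 - 14*2 = 15 - 28 = -13)
-h = -1*(-13) = 13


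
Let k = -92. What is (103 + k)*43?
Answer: 473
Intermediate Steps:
(103 + k)*43 = (103 - 92)*43 = 11*43 = 473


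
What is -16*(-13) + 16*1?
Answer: 224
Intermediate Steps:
-16*(-13) + 16*1 = 208 + 16 = 224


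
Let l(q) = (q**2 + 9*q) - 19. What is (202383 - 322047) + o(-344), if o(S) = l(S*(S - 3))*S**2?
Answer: 1686263589175248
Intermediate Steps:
l(q) = -19 + q**2 + 9*q
o(S) = S**2*(-19 + S**2*(-3 + S)**2 + 9*S*(-3 + S)) (o(S) = (-19 + (S*(S - 3))**2 + 9*(S*(S - 3)))*S**2 = (-19 + (S*(-3 + S))**2 + 9*(S*(-3 + S)))*S**2 = (-19 + S**2*(-3 + S)**2 + 9*S*(-3 + S))*S**2 = S**2*(-19 + S**2*(-3 + S)**2 + 9*S*(-3 + S)))
(202383 - 322047) + o(-344) = (202383 - 322047) + (-344)**2*(-19 + (-344)**2*(-3 - 344)**2 + 9*(-344)*(-3 - 344)) = -119664 + 118336*(-19 + 118336*(-347)**2 + 9*(-344)*(-347)) = -119664 + 118336*(-19 + 118336*120409 + 1074312) = -119664 + 118336*(-19 + 14248719424 + 1074312) = -119664 + 118336*14249793717 = -119664 + 1686263589294912 = 1686263589175248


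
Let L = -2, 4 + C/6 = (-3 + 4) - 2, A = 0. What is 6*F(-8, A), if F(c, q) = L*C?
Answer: 360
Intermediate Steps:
C = -30 (C = -24 + 6*((-3 + 4) - 2) = -24 + 6*(1 - 2) = -24 + 6*(-1) = -24 - 6 = -30)
F(c, q) = 60 (F(c, q) = -2*(-30) = 60)
6*F(-8, A) = 6*60 = 360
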